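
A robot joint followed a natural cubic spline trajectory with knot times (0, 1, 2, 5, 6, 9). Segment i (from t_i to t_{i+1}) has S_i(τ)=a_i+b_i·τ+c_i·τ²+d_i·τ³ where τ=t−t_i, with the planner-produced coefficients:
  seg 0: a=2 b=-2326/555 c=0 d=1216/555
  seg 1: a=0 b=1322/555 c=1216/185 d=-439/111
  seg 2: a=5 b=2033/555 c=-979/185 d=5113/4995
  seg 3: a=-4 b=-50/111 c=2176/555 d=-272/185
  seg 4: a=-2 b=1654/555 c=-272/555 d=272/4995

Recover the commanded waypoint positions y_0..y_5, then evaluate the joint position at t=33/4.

y_0 = S_0(0) = a_0 = 2
y_1 = S_1(0) = a_1 = 0
y_2 = S_2(0) = a_2 = 5
y_3 = S_3(0) = a_3 = -4
y_4 = S_4(0) = a_4 = -2
y_5 = S_4(3) = 4
t_q=33/4 is in segment 4 (τ=9/4); S_4(τ)=421/148

y_0=2 y_1=0 y_2=5 y_3=-4 y_4=-2 y_5=4
S(33/4) = 421/148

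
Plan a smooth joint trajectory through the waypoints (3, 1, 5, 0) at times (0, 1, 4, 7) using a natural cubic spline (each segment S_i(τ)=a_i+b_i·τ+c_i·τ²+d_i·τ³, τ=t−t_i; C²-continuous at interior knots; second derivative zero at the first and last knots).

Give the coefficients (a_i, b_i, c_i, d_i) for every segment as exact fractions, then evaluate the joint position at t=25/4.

  seg 0: a=3 b=-223/87 c=0 d=49/87
  seg 1: a=1 b=-76/87 c=49/29 d=-83/261
  seg 2: a=5 b=59/87 c=-34/29 d=34/261
S(25/4) = 1925/928

Δ: Δ0=-2, Δ1=4/3, Δ2=-5/3
row 1: diag=8, rhs=20; c'=3/8, d'=5/2
row 2: denom=12−3·3/8=87/8; d'=(-18−3·5/2)/(87/8)=-68/29
back: M2=-68/29
back: M1=5/2−3/8·-68/29=98/29
M: M0=0, M1=98/29, M2=-68/29, M3=0
seg 0: a=3, c=M0/2=0, d=(M1−M0)/(6·1)=49/87, b=Δ0−h0·(2M0+M1)/6=-223/87
seg 1: a=1, c=M1/2=49/29, d=(M2−M1)/(6·3)=-83/261, b=Δ1−h1·(2M1+M2)/6=-76/87
seg 2: a=5, c=M2/2=-34/29, d=(M3−M2)/(6·3)=34/261, b=Δ2−h2·(2M2+M3)/6=59/87
t_q=25/4 → seg 2, τ=9/4; S=5+59/87·τ+-34/29·τ²+34/261·τ³=1925/928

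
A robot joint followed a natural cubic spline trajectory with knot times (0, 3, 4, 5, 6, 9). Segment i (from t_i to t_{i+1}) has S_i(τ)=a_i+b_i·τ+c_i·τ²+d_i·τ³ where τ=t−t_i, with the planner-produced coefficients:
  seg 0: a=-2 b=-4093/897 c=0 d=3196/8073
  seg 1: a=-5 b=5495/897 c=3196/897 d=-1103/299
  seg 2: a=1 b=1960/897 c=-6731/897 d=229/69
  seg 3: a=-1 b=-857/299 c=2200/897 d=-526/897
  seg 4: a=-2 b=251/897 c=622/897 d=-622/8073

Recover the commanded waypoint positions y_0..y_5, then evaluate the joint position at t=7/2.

y_0 = S_0(0) = a_0 = -2
y_1 = S_1(0) = a_1 = -5
y_2 = S_2(0) = a_2 = 1
y_3 = S_3(0) = a_3 = -1
y_4 = S_4(0) = a_4 = -2
y_5 = S_4(3) = 3
t_q=7/2 is in segment 1 (τ=1/2); S_1(τ)=-10817/7176

y_0=-2 y_1=-5 y_2=1 y_3=-1 y_4=-2 y_5=3
S(7/2) = -10817/7176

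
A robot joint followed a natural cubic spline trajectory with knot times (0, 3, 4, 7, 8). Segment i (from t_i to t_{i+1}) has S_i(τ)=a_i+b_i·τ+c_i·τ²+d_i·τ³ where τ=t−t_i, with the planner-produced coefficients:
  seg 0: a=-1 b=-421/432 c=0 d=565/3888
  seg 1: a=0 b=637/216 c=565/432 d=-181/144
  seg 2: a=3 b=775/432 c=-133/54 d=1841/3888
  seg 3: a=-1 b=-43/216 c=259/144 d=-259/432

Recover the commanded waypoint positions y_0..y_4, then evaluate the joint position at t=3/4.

y_0=-1 y_1=0 y_2=3 y_3=-1 y_4=0
S(3/4) = -5129/3072

y_0 = S_0(0) = a_0 = -1
y_1 = S_1(0) = a_1 = 0
y_2 = S_2(0) = a_2 = 3
y_3 = S_3(0) = a_3 = -1
y_4 = S_3(1) = 0
t_q=3/4 is in segment 0 (τ=3/4); S_0(τ)=-5129/3072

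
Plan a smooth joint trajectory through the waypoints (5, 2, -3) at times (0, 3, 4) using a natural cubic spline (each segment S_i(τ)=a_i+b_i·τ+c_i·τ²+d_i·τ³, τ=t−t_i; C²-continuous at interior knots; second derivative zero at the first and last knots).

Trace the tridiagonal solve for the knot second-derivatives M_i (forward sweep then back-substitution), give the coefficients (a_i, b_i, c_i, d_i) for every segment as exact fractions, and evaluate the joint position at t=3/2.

  seg 0: a=5 b=1/2 c=0 d=-1/6
  seg 1: a=2 b=-4 c=-3/2 d=1/2
S(3/2) = 83/16

Δ: Δ0=-1, Δ1=-5
row 1: diag=8, rhs=-24; c'=1/8, d'=-3
back: M1=-3
M: M0=0, M1=-3, M2=0
seg 0: a=5, c=M0/2=0, d=(M1−M0)/(6·3)=-1/6, b=Δ0−h0·(2M0+M1)/6=1/2
seg 1: a=2, c=M1/2=-3/2, d=(M2−M1)/(6·1)=1/2, b=Δ1−h1·(2M1+M2)/6=-4
t_q=3/2 → seg 0, τ=3/2; S=5+1/2·τ+0·τ²+-1/6·τ³=83/16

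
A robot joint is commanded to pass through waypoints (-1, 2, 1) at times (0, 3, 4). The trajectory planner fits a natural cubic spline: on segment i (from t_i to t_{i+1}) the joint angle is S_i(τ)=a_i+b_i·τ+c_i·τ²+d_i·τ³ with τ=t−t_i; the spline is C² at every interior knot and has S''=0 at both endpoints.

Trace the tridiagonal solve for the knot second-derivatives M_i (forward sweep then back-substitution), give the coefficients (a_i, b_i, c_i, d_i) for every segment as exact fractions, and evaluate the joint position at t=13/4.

  seg 0: a=-1 b=7/4 c=0 d=-1/12
  seg 1: a=2 b=-1/2 c=-3/4 d=1/4
S(13/4) = 469/256

Δ: Δ0=1, Δ1=-1
row 1: diag=8, rhs=-12; c'=1/8, d'=-3/2
back: M1=-3/2
M: M0=0, M1=-3/2, M2=0
seg 0: a=-1, c=M0/2=0, d=(M1−M0)/(6·3)=-1/12, b=Δ0−h0·(2M0+M1)/6=7/4
seg 1: a=2, c=M1/2=-3/4, d=(M2−M1)/(6·1)=1/4, b=Δ1−h1·(2M1+M2)/6=-1/2
t_q=13/4 → seg 1, τ=1/4; S=2+-1/2·τ+-3/4·τ²+1/4·τ³=469/256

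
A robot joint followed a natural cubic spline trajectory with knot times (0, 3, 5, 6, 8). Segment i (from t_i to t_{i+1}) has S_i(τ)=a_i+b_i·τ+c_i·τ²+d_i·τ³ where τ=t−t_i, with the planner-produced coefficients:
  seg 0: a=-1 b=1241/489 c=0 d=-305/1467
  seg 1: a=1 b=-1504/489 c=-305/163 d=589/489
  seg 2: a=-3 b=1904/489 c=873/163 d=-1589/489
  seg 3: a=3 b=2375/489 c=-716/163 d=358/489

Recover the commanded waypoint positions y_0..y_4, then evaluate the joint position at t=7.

y_0 = S_0(0) = a_0 = -1
y_1 = S_1(0) = a_1 = 1
y_2 = S_2(0) = a_2 = -3
y_3 = S_3(0) = a_3 = 3
y_4 = S_3(2) = 1
t_q=7 is in segment 3 (τ=1); S_3(τ)=684/163

y_0=-1 y_1=1 y_2=-3 y_3=3 y_4=1
S(7) = 684/163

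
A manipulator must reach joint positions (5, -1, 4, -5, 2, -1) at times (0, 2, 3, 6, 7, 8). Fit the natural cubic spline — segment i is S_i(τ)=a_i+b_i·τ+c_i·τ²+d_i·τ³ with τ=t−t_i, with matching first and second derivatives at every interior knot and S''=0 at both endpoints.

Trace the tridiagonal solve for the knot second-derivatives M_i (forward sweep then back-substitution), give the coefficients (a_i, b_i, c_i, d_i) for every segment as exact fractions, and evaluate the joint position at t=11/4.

  seg 0: a=5 b=-7911/1241 c=0 d=1047/1241
  seg 1: a=-1 b=4653/1241 c=6282/1241 d=-4730/1241
  seg 2: a=4 b=3027/1241 c=-7908/1241 d=1886/1241
  seg 3: a=-5 b=6501/1241 c=9066/1241 d=-6880/1241
  seg 4: a=2 b=3993/1241 c=-11574/1241 d=3858/1241
S(11/4) = 121181/39712

Δ: Δ0=-3, Δ1=5, Δ2=-3, Δ3=7, Δ4=-3
row 1: diag=6, rhs=48; c'=1/6, d'=8
row 2: denom=8−1·1/6=47/6; d'=(-48−1·8)/(47/6)=-336/47
row 3: denom=8−3·18/47=322/47; d'=(60−3·-336/47)/(322/47)=1914/161
row 4: denom=4−1·47/322=1241/322; d'=(-60−1·1914/161)/(1241/322)=-23148/1241
back: M4=-23148/1241
back: M3=1914/161−47/322·-23148/1241=18132/1241
back: M2=-336/47−18/47·18132/1241=-15816/1241
back: M1=8−1/6·-15816/1241=12564/1241
M: M0=0, M1=12564/1241, M2=-15816/1241, M3=18132/1241, M4=-23148/1241, M5=0
seg 0: a=5, c=M0/2=0, d=(M1−M0)/(6·2)=1047/1241, b=Δ0−h0·(2M0+M1)/6=-7911/1241
seg 1: a=-1, c=M1/2=6282/1241, d=(M2−M1)/(6·1)=-4730/1241, b=Δ1−h1·(2M1+M2)/6=4653/1241
seg 2: a=4, c=M2/2=-7908/1241, d=(M3−M2)/(6·3)=1886/1241, b=Δ2−h2·(2M2+M3)/6=3027/1241
seg 3: a=-5, c=M3/2=9066/1241, d=(M4−M3)/(6·1)=-6880/1241, b=Δ3−h3·(2M3+M4)/6=6501/1241
seg 4: a=2, c=M4/2=-11574/1241, d=(M5−M4)/(6·1)=3858/1241, b=Δ4−h4·(2M4+M5)/6=3993/1241
t_q=11/4 → seg 1, τ=3/4; S=-1+4653/1241·τ+6282/1241·τ²+-4730/1241·τ³=121181/39712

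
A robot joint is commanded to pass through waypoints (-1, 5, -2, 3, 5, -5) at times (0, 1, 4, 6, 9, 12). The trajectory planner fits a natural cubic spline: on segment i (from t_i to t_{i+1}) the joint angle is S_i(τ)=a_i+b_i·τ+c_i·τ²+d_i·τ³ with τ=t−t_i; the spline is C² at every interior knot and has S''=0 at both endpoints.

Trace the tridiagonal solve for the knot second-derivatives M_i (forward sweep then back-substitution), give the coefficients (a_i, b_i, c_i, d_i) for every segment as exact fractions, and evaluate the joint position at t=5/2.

Δ: Δ0=6, Δ1=-7/3, Δ2=5/2, Δ3=2/3, Δ4=-10/3
row 1: diag=8, rhs=-50; c'=3/8, d'=-25/4
row 2: denom=10−3·3/8=71/8; d'=(29−3·-25/4)/(71/8)=382/71
row 3: denom=10−2·16/71=678/71; d'=(-11−2·382/71)/(678/71)=-515/226
row 4: denom=12−3·71/226=2499/226; d'=(-24−3·-515/226)/(2499/226)=-1293/833
back: M4=-1293/833
back: M3=-515/226−71/226·-1293/833=-1492/833
back: M2=382/71−16/71·-1492/833=4818/833
back: M1=-25/4−3/8·4818/833=-7013/833
M: M0=0, M1=-7013/833, M2=4818/833, M3=-1492/833, M4=-1293/833, M5=0
seg 0: a=-1, c=M0/2=0, d=(M1−M0)/(6·1)=-7013/4998, b=Δ0−h0·(2M0+M1)/6=37001/4998
seg 1: a=5, c=M1/2=-7013/1666, d=(M2−M1)/(6·3)=11831/14994, b=Δ1−h1·(2M1+M2)/6=7981/2499
seg 2: a=-2, c=M2/2=2409/833, d=(M3−M2)/(6·2)=-3155/4998, b=Δ2−h2·(2M2+M3)/6=-3793/4998
seg 3: a=3, c=M3/2=-746/833, d=(M4−M3)/(6·3)=199/14994, b=Δ3−h3·(2M3+M4)/6=2309/714
seg 4: a=5, c=M4/2=-1293/1666, d=(M5−M4)/(6·3)=431/4998, b=Δ4−h4·(2M4+M5)/6=-4451/2499
t_q=5/2 → seg 1, τ=3/2; S=5+7981/2499·τ+-7013/1666·τ²+11831/14994·τ³=39747/13328

  seg 0: a=-1 b=37001/4998 c=0 d=-7013/4998
  seg 1: a=5 b=7981/2499 c=-7013/1666 d=11831/14994
  seg 2: a=-2 b=-3793/4998 c=2409/833 d=-3155/4998
  seg 3: a=3 b=2309/714 c=-746/833 d=199/14994
  seg 4: a=5 b=-4451/2499 c=-1293/1666 d=431/4998
S(5/2) = 39747/13328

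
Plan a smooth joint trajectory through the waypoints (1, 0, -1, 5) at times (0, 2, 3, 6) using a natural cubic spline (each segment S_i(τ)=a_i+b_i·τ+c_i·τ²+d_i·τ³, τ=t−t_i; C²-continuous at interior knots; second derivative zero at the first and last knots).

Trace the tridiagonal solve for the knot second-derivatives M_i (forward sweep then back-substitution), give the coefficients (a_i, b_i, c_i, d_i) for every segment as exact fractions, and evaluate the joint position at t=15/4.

  seg 0: a=1 b=-19/94 c=0 d=-7/94
  seg 1: a=0 b=-103/94 c=-21/47 d=51/94
  seg 2: a=-1 b=-17/47 c=111/94 d=-37/282
S(15/4) = -3985/6016

Δ: Δ0=-1/2, Δ1=-1, Δ2=2
row 1: diag=6, rhs=-3; c'=1/6, d'=-1/2
row 2: denom=8−1·1/6=47/6; d'=(18−1·-1/2)/(47/6)=111/47
back: M2=111/47
back: M1=-1/2−1/6·111/47=-42/47
M: M0=0, M1=-42/47, M2=111/47, M3=0
seg 0: a=1, c=M0/2=0, d=(M1−M0)/(6·2)=-7/94, b=Δ0−h0·(2M0+M1)/6=-19/94
seg 1: a=0, c=M1/2=-21/47, d=(M2−M1)/(6·1)=51/94, b=Δ1−h1·(2M1+M2)/6=-103/94
seg 2: a=-1, c=M2/2=111/94, d=(M3−M2)/(6·3)=-37/282, b=Δ2−h2·(2M2+M3)/6=-17/47
t_q=15/4 → seg 2, τ=3/4; S=-1+-17/47·τ+111/94·τ²+-37/282·τ³=-3985/6016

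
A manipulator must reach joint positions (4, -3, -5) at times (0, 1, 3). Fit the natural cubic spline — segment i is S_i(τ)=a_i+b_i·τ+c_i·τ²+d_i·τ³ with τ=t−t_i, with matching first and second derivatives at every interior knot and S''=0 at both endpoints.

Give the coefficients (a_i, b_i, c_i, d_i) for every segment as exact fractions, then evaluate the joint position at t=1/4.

Δ: Δ0=-7, Δ1=-1
row 1: diag=6, rhs=36; c'=1/3, d'=6
back: M1=6
M: M0=0, M1=6, M2=0
seg 0: a=4, c=M0/2=0, d=(M1−M0)/(6·1)=1, b=Δ0−h0·(2M0+M1)/6=-8
seg 1: a=-3, c=M1/2=3, d=(M2−M1)/(6·2)=-1/2, b=Δ1−h1·(2M1+M2)/6=-5
t_q=1/4 → seg 0, τ=1/4; S=4+-8·τ+0·τ²+1·τ³=129/64

  seg 0: a=4 b=-8 c=0 d=1
  seg 1: a=-3 b=-5 c=3 d=-1/2
S(1/4) = 129/64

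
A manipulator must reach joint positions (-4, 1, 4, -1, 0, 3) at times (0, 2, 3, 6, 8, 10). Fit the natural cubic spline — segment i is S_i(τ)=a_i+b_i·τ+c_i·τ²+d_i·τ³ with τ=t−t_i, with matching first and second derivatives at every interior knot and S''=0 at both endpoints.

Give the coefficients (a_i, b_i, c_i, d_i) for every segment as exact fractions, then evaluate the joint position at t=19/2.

Δ: Δ0=5/2, Δ1=3, Δ2=-5/3, Δ3=1/2, Δ4=3/2
row 1: diag=6, rhs=3; c'=1/6, d'=1/2
row 2: denom=8−1·1/6=47/6; d'=(-28−1·1/2)/(47/6)=-171/47
row 3: denom=10−3·18/47=416/47; d'=(13−3·-171/47)/(416/47)=281/104
row 4: denom=8−2·47/208=785/104; d'=(6−2·281/104)/(785/104)=62/785
back: M4=62/785
back: M3=281/104−47/208·62/785=2107/785
back: M2=-171/47−18/47·2107/785=-3663/785
back: M1=1/2−1/6·-3663/785=1003/785
M: M0=0, M1=1003/785, M2=-3663/785, M3=2107/785, M4=62/785, M5=0
seg 0: a=-4, c=M0/2=0, d=(M1−M0)/(6·2)=1003/9420, b=Δ0−h0·(2M0+M1)/6=9769/4710
seg 1: a=1, c=M1/2=1003/1570, d=(M2−M1)/(6·1)=-2333/2355, b=Δ1−h1·(2M1+M2)/6=15787/4710
seg 2: a=4, c=M2/2=-3663/1570, d=(M3−M2)/(6·3)=577/1413, b=Δ2−h2·(2M2+M3)/6=7807/4710
seg 3: a=-1, c=M3/2=2107/1570, d=(M4−M3)/(6·2)=-409/1884, b=Δ3−h3·(2M3+M4)/6=-6197/4710
seg 4: a=0, c=M4/2=31/785, d=(M5−M4)/(6·2)=-31/4710, b=Δ4−h4·(2M4+M5)/6=6817/4710
t_q=19/2 → seg 4, τ=3/2; S=0+6817/4710·τ+31/785·τ²+-31/4710·τ³=5621/2512

  seg 0: a=-4 b=9769/4710 c=0 d=1003/9420
  seg 1: a=1 b=15787/4710 c=1003/1570 d=-2333/2355
  seg 2: a=4 b=7807/4710 c=-3663/1570 d=577/1413
  seg 3: a=-1 b=-6197/4710 c=2107/1570 d=-409/1884
  seg 4: a=0 b=6817/4710 c=31/785 d=-31/4710
S(19/2) = 5621/2512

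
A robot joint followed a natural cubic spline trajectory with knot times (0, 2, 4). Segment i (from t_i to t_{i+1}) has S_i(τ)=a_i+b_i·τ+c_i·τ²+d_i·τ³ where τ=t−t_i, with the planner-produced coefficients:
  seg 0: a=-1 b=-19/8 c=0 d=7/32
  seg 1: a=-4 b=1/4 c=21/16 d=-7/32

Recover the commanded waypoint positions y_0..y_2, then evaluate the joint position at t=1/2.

y_0=-1 y_1=-4 y_2=0
S(1/2) = -553/256

y_0 = S_0(0) = a_0 = -1
y_1 = S_1(0) = a_1 = -4
y_2 = S_1(2) = 0
t_q=1/2 is in segment 0 (τ=1/2); S_0(τ)=-553/256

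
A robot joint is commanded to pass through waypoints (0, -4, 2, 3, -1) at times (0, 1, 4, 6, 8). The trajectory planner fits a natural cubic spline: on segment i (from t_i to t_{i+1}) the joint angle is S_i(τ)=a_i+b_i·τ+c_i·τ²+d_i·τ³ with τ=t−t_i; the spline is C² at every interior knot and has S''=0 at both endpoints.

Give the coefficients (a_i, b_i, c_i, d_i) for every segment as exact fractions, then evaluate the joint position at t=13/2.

Δ: Δ0=-4, Δ1=2, Δ2=1/2, Δ3=-2
row 1: diag=8, rhs=36; c'=3/8, d'=9/2
row 2: denom=10−3·3/8=71/8; d'=(-9−3·9/2)/(71/8)=-180/71
row 3: denom=8−2·16/71=536/71; d'=(-15−2·-180/71)/(536/71)=-705/536
back: M3=-705/536
back: M2=-180/71−16/71·-705/536=-150/67
back: M1=9/2−3/8·-150/67=1431/268
M: M0=0, M1=1431/268, M2=-150/67, M3=-705/536, M4=0
seg 0: a=0, c=M0/2=0, d=(M1−M0)/(6·1)=477/536, b=Δ0−h0·(2M0+M1)/6=-2621/536
seg 1: a=-4, c=M1/2=1431/536, d=(M2−M1)/(6·3)=-677/1608, b=Δ1−h1·(2M1+M2)/6=-595/268
seg 2: a=2, c=M2/2=-75/67, d=(M3−M2)/(6·2)=165/2144, b=Δ2−h2·(2M2+M3)/6=1303/536
seg 3: a=3, c=M3/2=-705/1072, d=(M4−M3)/(6·2)=235/2144, b=Δ3−h3·(2M3+M4)/6=-301/268
t_q=13/2 → seg 3, τ=1/2; S=3+-301/268·τ+-705/1072·τ²+235/2144·τ³=39239/17152

  seg 0: a=0 b=-2621/536 c=0 d=477/536
  seg 1: a=-4 b=-595/268 c=1431/536 d=-677/1608
  seg 2: a=2 b=1303/536 c=-75/67 d=165/2144
  seg 3: a=3 b=-301/268 c=-705/1072 d=235/2144
S(13/2) = 39239/17152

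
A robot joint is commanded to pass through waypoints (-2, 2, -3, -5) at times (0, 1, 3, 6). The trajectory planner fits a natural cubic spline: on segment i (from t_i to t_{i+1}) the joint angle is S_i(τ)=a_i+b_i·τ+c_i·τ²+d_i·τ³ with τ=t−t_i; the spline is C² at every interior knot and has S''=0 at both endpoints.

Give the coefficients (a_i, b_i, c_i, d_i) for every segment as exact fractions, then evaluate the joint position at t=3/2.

  seg 0: a=-2 b=439/84 c=0 d=-103/84
  seg 1: a=2 b=65/42 c=-103/28 d=139/168
  seg 2: a=-3 b=-68/21 c=9/7 d=-1/7
S(3/2) = 877/448

Δ: Δ0=4, Δ1=-5/2, Δ2=-2/3
row 1: diag=6, rhs=-39; c'=1/3, d'=-13/2
row 2: denom=10−2·1/3=28/3; d'=(11−2·-13/2)/(28/3)=18/7
back: M2=18/7
back: M1=-13/2−1/3·18/7=-103/14
M: M0=0, M1=-103/14, M2=18/7, M3=0
seg 0: a=-2, c=M0/2=0, d=(M1−M0)/(6·1)=-103/84, b=Δ0−h0·(2M0+M1)/6=439/84
seg 1: a=2, c=M1/2=-103/28, d=(M2−M1)/(6·2)=139/168, b=Δ1−h1·(2M1+M2)/6=65/42
seg 2: a=-3, c=M2/2=9/7, d=(M3−M2)/(6·3)=-1/7, b=Δ2−h2·(2M2+M3)/6=-68/21
t_q=3/2 → seg 1, τ=1/2; S=2+65/42·τ+-103/28·τ²+139/168·τ³=877/448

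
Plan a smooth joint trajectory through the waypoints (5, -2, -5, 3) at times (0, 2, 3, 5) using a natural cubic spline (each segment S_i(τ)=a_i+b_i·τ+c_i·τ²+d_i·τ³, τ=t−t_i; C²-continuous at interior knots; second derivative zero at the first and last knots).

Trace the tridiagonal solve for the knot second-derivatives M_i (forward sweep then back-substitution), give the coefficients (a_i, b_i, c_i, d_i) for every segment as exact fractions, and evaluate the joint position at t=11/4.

  seg 0: a=5 b=-229/70 c=0 d=-2/35
  seg 1: a=-2 b=-277/70 c=-12/35 d=13/10
  seg 2: a=-5 b=-26/35 c=249/70 d=-83/140
S(11/4) = -20663/4480

Δ: Δ0=-7/2, Δ1=-3, Δ2=4
row 1: diag=6, rhs=3; c'=1/6, d'=1/2
row 2: denom=6−1·1/6=35/6; d'=(42−1·1/2)/(35/6)=249/35
back: M2=249/35
back: M1=1/2−1/6·249/35=-24/35
M: M0=0, M1=-24/35, M2=249/35, M3=0
seg 0: a=5, c=M0/2=0, d=(M1−M0)/(6·2)=-2/35, b=Δ0−h0·(2M0+M1)/6=-229/70
seg 1: a=-2, c=M1/2=-12/35, d=(M2−M1)/(6·1)=13/10, b=Δ1−h1·(2M1+M2)/6=-277/70
seg 2: a=-5, c=M2/2=249/70, d=(M3−M2)/(6·2)=-83/140, b=Δ2−h2·(2M2+M3)/6=-26/35
t_q=11/4 → seg 1, τ=3/4; S=-2+-277/70·τ+-12/35·τ²+13/10·τ³=-20663/4480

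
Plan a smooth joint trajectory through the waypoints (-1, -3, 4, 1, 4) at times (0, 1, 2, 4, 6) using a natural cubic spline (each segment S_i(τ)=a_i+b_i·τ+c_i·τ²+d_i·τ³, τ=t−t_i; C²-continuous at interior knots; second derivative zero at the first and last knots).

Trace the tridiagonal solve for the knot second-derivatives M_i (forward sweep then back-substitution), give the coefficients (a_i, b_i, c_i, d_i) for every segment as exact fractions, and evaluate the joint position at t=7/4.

Δ: Δ0=-2, Δ1=7, Δ2=-3/2, Δ3=3/2
row 1: diag=4, rhs=54; c'=1/4, d'=27/2
row 2: denom=6−1·1/4=23/4; d'=(-51−1·27/2)/(23/4)=-258/23
row 3: denom=8−2·8/23=168/23; d'=(18−2·-258/23)/(168/23)=155/28
back: M3=155/28
back: M2=-258/23−8/23·155/28=-92/7
back: M1=27/2−1/4·-92/7=235/14
M: M0=0, M1=235/14, M2=-92/7, M3=155/28, M4=0
seg 0: a=-1, c=M0/2=0, d=(M1−M0)/(6·1)=235/84, b=Δ0−h0·(2M0+M1)/6=-403/84
seg 1: a=-3, c=M1/2=235/28, d=(M2−M1)/(6·1)=-419/84, b=Δ1−h1·(2M1+M2)/6=151/42
seg 2: a=4, c=M2/2=-46/7, d=(M3−M2)/(6·2)=523/336, b=Δ2−h2·(2M2+M3)/6=65/12
seg 3: a=1, c=M3/2=155/56, d=(M4−M3)/(6·2)=-155/336, b=Δ3−h3·(2M3+M4)/6=-46/21
t_q=7/4 → seg 1, τ=3/4; S=-3+151/42·τ+235/28·τ²+-419/84·τ³=4145/1792

  seg 0: a=-1 b=-403/84 c=0 d=235/84
  seg 1: a=-3 b=151/42 c=235/28 d=-419/84
  seg 2: a=4 b=65/12 c=-46/7 d=523/336
  seg 3: a=1 b=-46/21 c=155/56 d=-155/336
S(7/4) = 4145/1792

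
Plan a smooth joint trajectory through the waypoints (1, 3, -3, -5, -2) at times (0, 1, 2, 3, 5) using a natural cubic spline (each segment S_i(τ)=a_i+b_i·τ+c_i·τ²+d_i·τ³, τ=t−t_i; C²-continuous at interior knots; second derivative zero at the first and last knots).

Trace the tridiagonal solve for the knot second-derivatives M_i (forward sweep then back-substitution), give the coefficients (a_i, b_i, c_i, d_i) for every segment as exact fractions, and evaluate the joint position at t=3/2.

Δ: Δ0=2, Δ1=-6, Δ2=-2, Δ3=3/2
row 1: diag=4, rhs=-48; c'=1/4, d'=-12
row 2: denom=4−1·1/4=15/4; d'=(24−1·-12)/(15/4)=48/5
row 3: denom=6−1·4/15=86/15; d'=(21−1·48/5)/(86/15)=171/86
back: M3=171/86
back: M2=48/5−4/15·171/86=390/43
back: M1=-12−1/4·390/43=-1227/86
M: M0=0, M1=-1227/86, M2=390/43, M3=171/86, M4=0
seg 0: a=1, c=M0/2=0, d=(M1−M0)/(6·1)=-409/172, b=Δ0−h0·(2M0+M1)/6=753/172
seg 1: a=3, c=M1/2=-1227/172, d=(M2−M1)/(6·1)=669/172, b=Δ1−h1·(2M1+M2)/6=-237/86
seg 2: a=-3, c=M2/2=195/43, d=(M3−M2)/(6·1)=-203/172, b=Δ2−h2·(2M2+M3)/6=-921/172
seg 3: a=-5, c=M3/2=171/172, d=(M4−M3)/(6·2)=-57/344, b=Δ3−h3·(2M3+M4)/6=15/86
t_q=3/2 → seg 1, τ=1/2; S=3+-237/86·τ+-1227/172·τ²+669/172·τ³=447/1376

  seg 0: a=1 b=753/172 c=0 d=-409/172
  seg 1: a=3 b=-237/86 c=-1227/172 d=669/172
  seg 2: a=-3 b=-921/172 c=195/43 d=-203/172
  seg 3: a=-5 b=15/86 c=171/172 d=-57/344
S(3/2) = 447/1376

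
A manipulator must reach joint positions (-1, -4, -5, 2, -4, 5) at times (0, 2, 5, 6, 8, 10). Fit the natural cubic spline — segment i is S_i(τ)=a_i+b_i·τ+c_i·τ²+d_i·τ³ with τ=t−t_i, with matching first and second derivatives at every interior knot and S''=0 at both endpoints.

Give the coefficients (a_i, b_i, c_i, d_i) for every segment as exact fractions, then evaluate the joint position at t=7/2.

Δ: Δ0=-3/2, Δ1=-1/3, Δ2=7, Δ3=-3, Δ4=9/2
row 1: diag=10, rhs=7; c'=3/10, d'=7/10
row 2: denom=8−3·3/10=71/10; d'=(44−3·7/10)/(71/10)=419/71
row 3: denom=6−1·10/71=416/71; d'=(-60−1·419/71)/(416/71)=-4679/416
row 4: denom=8−2·71/208=761/104; d'=(45−2·-4679/416)/(761/104)=14039/1522
back: M4=14039/1522
back: M3=-4679/416−71/208·14039/1522=-21911/1522
back: M2=419/71−10/71·-21911/1522=6034/761
back: M1=7/10−3/10·6034/761=-2555/1522
M: M0=0, M1=-2555/1522, M2=6034/761, M3=-21911/1522, M4=14039/1522, M5=0
seg 0: a=-1, c=M0/2=0, d=(M1−M0)/(6·2)=-2555/18264, b=Δ0−h0·(2M0+M1)/6=-2147/2283
seg 1: a=-4, c=M1/2=-2555/3044, d=(M2−M1)/(6·3)=14623/27396, b=Δ1−h1·(2M1+M2)/6=-11959/4566
seg 2: a=-5, c=M2/2=3017/761, d=(M3−M2)/(6·1)=-33979/9132, b=Δ2−h2·(2M2+M3)/6=61699/9132
seg 3: a=2, c=M3/2=-21911/3044, d=(M4−M3)/(6·2)=17975/9132, b=Δ3−h3·(2M3+M4)/6=16085/4566
seg 4: a=-4, c=M4/2=14039/3044, d=(M5−M4)/(6·2)=-14039/18264, b=Δ4−h4·(2M4+M5)/6=-7531/4566
t_q=7/2 → seg 1, τ=3/2; S=-4+-11959/4566·τ+-2555/3044·τ²+14623/27396·τ³=-195201/24352

  seg 0: a=-1 b=-2147/2283 c=0 d=-2555/18264
  seg 1: a=-4 b=-11959/4566 c=-2555/3044 d=14623/27396
  seg 2: a=-5 b=61699/9132 c=3017/761 d=-33979/9132
  seg 3: a=2 b=16085/4566 c=-21911/3044 d=17975/9132
  seg 4: a=-4 b=-7531/4566 c=14039/3044 d=-14039/18264
S(7/2) = -195201/24352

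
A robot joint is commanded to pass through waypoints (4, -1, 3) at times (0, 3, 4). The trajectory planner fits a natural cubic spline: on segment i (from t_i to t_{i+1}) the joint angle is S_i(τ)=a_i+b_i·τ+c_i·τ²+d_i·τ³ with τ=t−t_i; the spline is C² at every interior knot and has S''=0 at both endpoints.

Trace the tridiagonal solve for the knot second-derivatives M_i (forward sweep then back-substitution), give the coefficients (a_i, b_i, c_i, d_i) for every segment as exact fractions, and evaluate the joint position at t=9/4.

Δ: Δ0=-5/3, Δ1=4
row 1: diag=8, rhs=34; c'=1/8, d'=17/4
back: M1=17/4
M: M0=0, M1=17/4, M2=0
seg 0: a=4, c=M0/2=0, d=(M1−M0)/(6·3)=17/72, b=Δ0−h0·(2M0+M1)/6=-91/24
seg 1: a=-1, c=M1/2=17/8, d=(M2−M1)/(6·1)=-17/24, b=Δ1−h1·(2M1+M2)/6=31/12
t_q=9/4 → seg 0, τ=9/4; S=4+-91/24·τ+0·τ²+17/72·τ³=-943/512

  seg 0: a=4 b=-91/24 c=0 d=17/72
  seg 1: a=-1 b=31/12 c=17/8 d=-17/24
S(9/4) = -943/512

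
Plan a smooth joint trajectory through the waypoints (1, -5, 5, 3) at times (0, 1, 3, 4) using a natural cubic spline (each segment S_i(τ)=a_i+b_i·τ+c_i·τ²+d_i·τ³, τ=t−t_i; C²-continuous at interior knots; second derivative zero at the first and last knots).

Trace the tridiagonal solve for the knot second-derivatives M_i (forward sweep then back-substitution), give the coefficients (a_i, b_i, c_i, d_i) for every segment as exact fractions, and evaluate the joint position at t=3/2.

Δ: Δ0=-6, Δ1=5, Δ2=-2
row 1: diag=6, rhs=66; c'=1/3, d'=11
row 2: denom=6−2·1/3=16/3; d'=(-42−2·11)/(16/3)=-12
back: M2=-12
back: M1=11−1/3·-12=15
M: M0=0, M1=15, M2=-12, M3=0
seg 0: a=1, c=M0/2=0, d=(M1−M0)/(6·1)=5/2, b=Δ0−h0·(2M0+M1)/6=-17/2
seg 1: a=-5, c=M1/2=15/2, d=(M2−M1)/(6·2)=-9/4, b=Δ1−h1·(2M1+M2)/6=-1
seg 2: a=5, c=M2/2=-6, d=(M3−M2)/(6·1)=2, b=Δ2−h2·(2M2+M3)/6=2
t_q=3/2 → seg 1, τ=1/2; S=-5+-1·τ+15/2·τ²+-9/4·τ³=-125/32

  seg 0: a=1 b=-17/2 c=0 d=5/2
  seg 1: a=-5 b=-1 c=15/2 d=-9/4
  seg 2: a=5 b=2 c=-6 d=2
S(3/2) = -125/32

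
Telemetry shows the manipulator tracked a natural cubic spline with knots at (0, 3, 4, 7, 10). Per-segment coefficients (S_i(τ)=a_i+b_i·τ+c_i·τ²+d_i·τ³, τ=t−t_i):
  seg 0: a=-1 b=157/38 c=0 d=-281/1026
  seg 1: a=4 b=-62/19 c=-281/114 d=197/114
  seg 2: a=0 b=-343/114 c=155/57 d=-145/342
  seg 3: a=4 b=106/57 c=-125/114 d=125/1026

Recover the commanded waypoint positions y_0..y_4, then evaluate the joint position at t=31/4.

y_0=-1 y_1=4 y_2=0 y_3=4 y_4=3
S(31/4) = 11745/2432

y_0 = S_0(0) = a_0 = -1
y_1 = S_1(0) = a_1 = 4
y_2 = S_2(0) = a_2 = 0
y_3 = S_3(0) = a_3 = 4
y_4 = S_3(3) = 3
t_q=31/4 is in segment 3 (τ=3/4); S_3(τ)=11745/2432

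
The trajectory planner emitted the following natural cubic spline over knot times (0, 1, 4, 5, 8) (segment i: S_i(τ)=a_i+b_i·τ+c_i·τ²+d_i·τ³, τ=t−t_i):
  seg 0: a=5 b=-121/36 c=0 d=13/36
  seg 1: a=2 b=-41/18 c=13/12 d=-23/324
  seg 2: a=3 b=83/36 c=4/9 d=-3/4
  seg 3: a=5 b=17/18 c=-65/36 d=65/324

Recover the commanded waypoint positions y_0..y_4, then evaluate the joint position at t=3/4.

y_0 = S_0(0) = a_0 = 5
y_1 = S_1(0) = a_1 = 2
y_2 = S_2(0) = a_2 = 3
y_3 = S_3(0) = a_3 = 5
y_4 = S_3(3) = -3
t_q=3/4 is in segment 0 (τ=3/4); S_0(τ)=2021/768

y_0=5 y_1=2 y_2=3 y_3=5 y_4=-3
S(3/4) = 2021/768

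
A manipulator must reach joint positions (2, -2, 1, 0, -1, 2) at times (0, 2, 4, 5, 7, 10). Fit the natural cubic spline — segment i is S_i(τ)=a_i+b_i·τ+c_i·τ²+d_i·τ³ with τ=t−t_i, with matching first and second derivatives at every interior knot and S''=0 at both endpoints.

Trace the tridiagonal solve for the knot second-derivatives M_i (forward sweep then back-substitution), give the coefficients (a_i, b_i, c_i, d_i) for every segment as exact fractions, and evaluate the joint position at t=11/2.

  seg 0: a=2 b=-3809/1192 c=0 d=1425/4768
  seg 1: a=-2 b=233/596 c=4275/2384 d=-2953/4768
  seg 2: a=1 b=157/1192 c=-573/298 d=943/1192
  seg 3: a=0 b=-799/596 c=537/1192 d=-9/596
  seg 4: a=-1 b=167/596 c=429/1192 d=-143/3576
S(11/2) = -667/1192

Δ: Δ0=-2, Δ1=3/2, Δ2=-1, Δ3=-1/2, Δ4=1
row 1: diag=8, rhs=21; c'=1/4, d'=21/8
row 2: denom=6−2·1/4=11/2; d'=(-15−2·21/8)/(11/2)=-81/22
row 3: denom=6−1·2/11=64/11; d'=(3−1·-81/22)/(64/11)=147/128
row 4: denom=10−2·11/32=149/16; d'=(9−2·147/128)/(149/16)=429/596
back: M4=429/596
back: M3=147/128−11/32·429/596=537/596
back: M2=-81/22−2/11·537/596=-573/149
back: M1=21/8−1/4·-573/149=4275/1192
M: M0=0, M1=4275/1192, M2=-573/149, M3=537/596, M4=429/596, M5=0
seg 0: a=2, c=M0/2=0, d=(M1−M0)/(6·2)=1425/4768, b=Δ0−h0·(2M0+M1)/6=-3809/1192
seg 1: a=-2, c=M1/2=4275/2384, d=(M2−M1)/(6·2)=-2953/4768, b=Δ1−h1·(2M1+M2)/6=233/596
seg 2: a=1, c=M2/2=-573/298, d=(M3−M2)/(6·1)=943/1192, b=Δ2−h2·(2M2+M3)/6=157/1192
seg 3: a=0, c=M3/2=537/1192, d=(M4−M3)/(6·2)=-9/596, b=Δ3−h3·(2M3+M4)/6=-799/596
seg 4: a=-1, c=M4/2=429/1192, d=(M5−M4)/(6·3)=-143/3576, b=Δ4−h4·(2M4+M5)/6=167/596
t_q=11/2 → seg 3, τ=1/2; S=0+-799/596·τ+537/1192·τ²+-9/596·τ³=-667/1192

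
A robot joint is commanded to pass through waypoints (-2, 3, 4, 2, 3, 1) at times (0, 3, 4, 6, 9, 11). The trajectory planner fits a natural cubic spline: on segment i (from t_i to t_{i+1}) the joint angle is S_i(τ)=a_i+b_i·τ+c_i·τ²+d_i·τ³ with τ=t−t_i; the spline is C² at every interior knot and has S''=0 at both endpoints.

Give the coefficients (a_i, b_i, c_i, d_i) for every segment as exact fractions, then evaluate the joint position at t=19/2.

Δ: Δ0=5/3, Δ1=1, Δ2=-1, Δ3=1/3, Δ4=-1
row 1: diag=8, rhs=-4; c'=1/8, d'=-1/2
row 2: denom=6−1·1/8=47/8; d'=(-12−1·-1/2)/(47/8)=-92/47
row 3: denom=10−2·16/47=438/47; d'=(8−2·-92/47)/(438/47)=280/219
row 4: denom=10−3·47/146=1319/146; d'=(-8−3·280/219)/(1319/146)=-1728/1319
back: M4=-1728/1319
back: M3=280/219−47/146·-1728/1319=6728/3957
back: M2=-92/47−16/47·6728/3957=-10036/3957
back: M1=-1/2−1/8·-10036/3957=-724/3957
M: M0=0, M1=-724/3957, M2=-10036/3957, M3=6728/3957, M4=-1728/1319, M5=0
seg 0: a=-2, c=M0/2=0, d=(M1−M0)/(6·3)=-362/35613, b=Δ0−h0·(2M0+M1)/6=2319/1319
seg 1: a=3, c=M1/2=-362/3957, d=(M2−M1)/(6·1)=-1552/3957, b=Δ1−h1·(2M1+M2)/6=1957/1319
seg 2: a=4, c=M2/2=-5018/3957, d=(M3−M2)/(6·2)=1397/3957, b=Δ2−h2·(2M2+M3)/6=491/3957
seg 3: a=2, c=M3/2=3364/3957, d=(M4−M3)/(6·3)=-5956/35613, b=Δ3−h3·(2M3+M4)/6=-939/1319
seg 4: a=3, c=M4/2=-864/1319, d=(M5−M4)/(6·2)=144/1319, b=Δ4−h4·(2M4+M5)/6=-167/1319
t_q=19/2 → seg 4, τ=1/2; S=3+-167/1319·τ+-864/1319·τ²+144/1319·τ³=7351/2638

  seg 0: a=-2 b=2319/1319 c=0 d=-362/35613
  seg 1: a=3 b=1957/1319 c=-362/3957 d=-1552/3957
  seg 2: a=4 b=491/3957 c=-5018/3957 d=1397/3957
  seg 3: a=2 b=-939/1319 c=3364/3957 d=-5956/35613
  seg 4: a=3 b=-167/1319 c=-864/1319 d=144/1319
S(19/2) = 7351/2638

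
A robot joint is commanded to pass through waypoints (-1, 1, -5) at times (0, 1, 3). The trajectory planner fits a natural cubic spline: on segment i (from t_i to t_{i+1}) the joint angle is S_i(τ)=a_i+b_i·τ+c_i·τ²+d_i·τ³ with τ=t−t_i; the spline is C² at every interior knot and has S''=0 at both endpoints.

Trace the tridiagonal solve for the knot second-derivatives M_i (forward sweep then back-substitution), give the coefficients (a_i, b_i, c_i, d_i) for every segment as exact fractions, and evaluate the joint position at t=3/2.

  seg 0: a=-1 b=17/6 c=0 d=-5/6
  seg 1: a=1 b=1/3 c=-5/2 d=5/12
S(3/2) = 19/32

Δ: Δ0=2, Δ1=-3
row 1: diag=6, rhs=-30; c'=1/3, d'=-5
back: M1=-5
M: M0=0, M1=-5, M2=0
seg 0: a=-1, c=M0/2=0, d=(M1−M0)/(6·1)=-5/6, b=Δ0−h0·(2M0+M1)/6=17/6
seg 1: a=1, c=M1/2=-5/2, d=(M2−M1)/(6·2)=5/12, b=Δ1−h1·(2M1+M2)/6=1/3
t_q=3/2 → seg 1, τ=1/2; S=1+1/3·τ+-5/2·τ²+5/12·τ³=19/32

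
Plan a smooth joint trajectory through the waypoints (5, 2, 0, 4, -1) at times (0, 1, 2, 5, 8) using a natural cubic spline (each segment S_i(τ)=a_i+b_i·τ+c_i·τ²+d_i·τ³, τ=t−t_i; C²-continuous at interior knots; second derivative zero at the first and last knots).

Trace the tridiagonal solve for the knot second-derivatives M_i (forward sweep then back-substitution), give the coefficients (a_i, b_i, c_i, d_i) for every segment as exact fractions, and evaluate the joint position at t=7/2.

  seg 0: a=5 b=-523/168 c=0 d=19/168
  seg 1: a=2 b=-233/84 c=19/56 d=73/168
  seg 2: a=0 b=-19/24 c=23/14 d=-157/504
  seg 3: a=4 b=55/84 c=-65/56 d=65/504
S(7/2) = 653/448

Δ: Δ0=-3, Δ1=-2, Δ2=4/3, Δ3=-5/3
row 1: diag=4, rhs=6; c'=1/4, d'=3/2
row 2: denom=8−1·1/4=31/4; d'=(20−1·3/2)/(31/4)=74/31
row 3: denom=12−3·12/31=336/31; d'=(-18−3·74/31)/(336/31)=-65/28
back: M3=-65/28
back: M2=74/31−12/31·-65/28=23/7
back: M1=3/2−1/4·23/7=19/28
M: M0=0, M1=19/28, M2=23/7, M3=-65/28, M4=0
seg 0: a=5, c=M0/2=0, d=(M1−M0)/(6·1)=19/168, b=Δ0−h0·(2M0+M1)/6=-523/168
seg 1: a=2, c=M1/2=19/56, d=(M2−M1)/(6·1)=73/168, b=Δ1−h1·(2M1+M2)/6=-233/84
seg 2: a=0, c=M2/2=23/14, d=(M3−M2)/(6·3)=-157/504, b=Δ2−h2·(2M2+M3)/6=-19/24
seg 3: a=4, c=M3/2=-65/56, d=(M4−M3)/(6·3)=65/504, b=Δ3−h3·(2M3+M4)/6=55/84
t_q=7/2 → seg 2, τ=3/2; S=0+-19/24·τ+23/14·τ²+-157/504·τ³=653/448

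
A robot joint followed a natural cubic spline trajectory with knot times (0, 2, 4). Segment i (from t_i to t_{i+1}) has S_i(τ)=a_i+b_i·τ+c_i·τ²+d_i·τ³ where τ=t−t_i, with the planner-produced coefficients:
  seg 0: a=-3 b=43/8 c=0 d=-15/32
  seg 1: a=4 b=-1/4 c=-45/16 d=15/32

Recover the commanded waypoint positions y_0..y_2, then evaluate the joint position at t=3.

y_0 = S_0(0) = a_0 = -3
y_1 = S_1(0) = a_1 = 4
y_2 = S_1(2) = -4
t_q=3 is in segment 1 (τ=1); S_1(τ)=45/32

y_0=-3 y_1=4 y_2=-4
S(3) = 45/32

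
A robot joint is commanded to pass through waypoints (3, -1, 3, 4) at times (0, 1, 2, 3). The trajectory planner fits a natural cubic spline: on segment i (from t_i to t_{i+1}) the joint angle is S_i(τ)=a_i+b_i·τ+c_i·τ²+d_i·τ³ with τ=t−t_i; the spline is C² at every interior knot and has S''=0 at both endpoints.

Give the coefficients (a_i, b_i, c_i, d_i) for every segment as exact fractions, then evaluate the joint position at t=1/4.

  seg 0: a=3 b=-19/3 c=0 d=7/3
  seg 1: a=-1 b=2/3 c=7 d=-11/3
  seg 2: a=3 b=11/3 c=-4 d=4/3
S(1/4) = 93/64

Δ: Δ0=-4, Δ1=4, Δ2=1
row 1: diag=4, rhs=48; c'=1/4, d'=12
row 2: denom=4−1·1/4=15/4; d'=(-18−1·12)/(15/4)=-8
back: M2=-8
back: M1=12−1/4·-8=14
M: M0=0, M1=14, M2=-8, M3=0
seg 0: a=3, c=M0/2=0, d=(M1−M0)/(6·1)=7/3, b=Δ0−h0·(2M0+M1)/6=-19/3
seg 1: a=-1, c=M1/2=7, d=(M2−M1)/(6·1)=-11/3, b=Δ1−h1·(2M1+M2)/6=2/3
seg 2: a=3, c=M2/2=-4, d=(M3−M2)/(6·1)=4/3, b=Δ2−h2·(2M2+M3)/6=11/3
t_q=1/4 → seg 0, τ=1/4; S=3+-19/3·τ+0·τ²+7/3·τ³=93/64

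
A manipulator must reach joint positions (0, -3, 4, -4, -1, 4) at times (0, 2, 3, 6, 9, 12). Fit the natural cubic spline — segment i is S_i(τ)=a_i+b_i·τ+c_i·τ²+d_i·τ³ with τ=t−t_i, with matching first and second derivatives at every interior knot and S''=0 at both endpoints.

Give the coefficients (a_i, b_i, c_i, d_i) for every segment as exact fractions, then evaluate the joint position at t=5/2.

  seg 0: a=0 b=-2069/422 c=0 d=359/422
  seg 1: a=-3 b=2239/422 c=1077/211 d=-1439/422
  seg 2: a=4 b=1115/211 c=-2163/422 d=9401/11394
  seg 3: a=-4 b=-1347/422 c=1456/633 d=-127/422
  seg 4: a=-1 b=524/211 c=-517/1266 d=517/11394
S(5/2) = 1697/3376

Δ: Δ0=-3/2, Δ1=7, Δ2=-8/3, Δ3=1, Δ4=5/3
row 1: diag=6, rhs=51; c'=1/6, d'=17/2
row 2: denom=8−1·1/6=47/6; d'=(-58−1·17/2)/(47/6)=-399/47
row 3: denom=12−3·18/47=510/47; d'=(22−3·-399/47)/(510/47)=2231/510
row 4: denom=12−3·47/170=1899/170; d'=(4−3·2231/510)/(1899/170)=-517/633
back: M4=-517/633
back: M3=2231/510−47/170·-517/633=2912/633
back: M2=-399/47−18/47·2912/633=-2163/211
back: M1=17/2−1/6·-2163/211=2154/211
M: M0=0, M1=2154/211, M2=-2163/211, M3=2912/633, M4=-517/633, M5=0
seg 0: a=0, c=M0/2=0, d=(M1−M0)/(6·2)=359/422, b=Δ0−h0·(2M0+M1)/6=-2069/422
seg 1: a=-3, c=M1/2=1077/211, d=(M2−M1)/(6·1)=-1439/422, b=Δ1−h1·(2M1+M2)/6=2239/422
seg 2: a=4, c=M2/2=-2163/422, d=(M3−M2)/(6·3)=9401/11394, b=Δ2−h2·(2M2+M3)/6=1115/211
seg 3: a=-4, c=M3/2=1456/633, d=(M4−M3)/(6·3)=-127/422, b=Δ3−h3·(2M3+M4)/6=-1347/422
seg 4: a=-1, c=M4/2=-517/1266, d=(M5−M4)/(6·3)=517/11394, b=Δ4−h4·(2M4+M5)/6=524/211
t_q=5/2 → seg 1, τ=1/2; S=-3+2239/422·τ+1077/211·τ²+-1439/422·τ³=1697/3376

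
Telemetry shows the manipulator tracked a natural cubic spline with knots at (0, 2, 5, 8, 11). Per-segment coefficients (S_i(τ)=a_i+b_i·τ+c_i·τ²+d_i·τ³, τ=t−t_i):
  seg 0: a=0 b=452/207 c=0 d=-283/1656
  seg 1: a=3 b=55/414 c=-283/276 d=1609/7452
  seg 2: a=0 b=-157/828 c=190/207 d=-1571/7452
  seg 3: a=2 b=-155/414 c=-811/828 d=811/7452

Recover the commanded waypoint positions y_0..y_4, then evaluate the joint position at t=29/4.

y_0 = S_0(0) = a_0 = 0
y_1 = S_1(0) = a_1 = 3
y_2 = S_2(0) = a_2 = 0
y_3 = S_3(0) = a_3 = 2
y_4 = S_3(3) = -5
t_q=29/4 is in segment 2 (τ=9/4); S_2(τ)=10709/5888

y_0=0 y_1=3 y_2=0 y_3=2 y_4=-5
S(29/4) = 10709/5888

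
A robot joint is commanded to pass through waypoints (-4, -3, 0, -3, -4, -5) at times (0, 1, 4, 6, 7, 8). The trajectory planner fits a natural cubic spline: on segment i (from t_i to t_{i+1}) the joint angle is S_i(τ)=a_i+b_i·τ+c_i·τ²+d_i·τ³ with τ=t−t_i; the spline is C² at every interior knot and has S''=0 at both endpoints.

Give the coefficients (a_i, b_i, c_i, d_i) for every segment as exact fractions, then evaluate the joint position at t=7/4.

Δ: Δ0=1, Δ1=1, Δ2=-3/2, Δ3=-1, Δ4=-1
row 1: diag=8, rhs=0; c'=3/8, d'=0
row 2: denom=10−3·3/8=71/8; d'=(-15−3·0)/(71/8)=-120/71
row 3: denom=6−2·16/71=394/71; d'=(3−2·-120/71)/(394/71)=453/394
row 4: denom=4−1·71/394=1505/394; d'=(0−1·453/394)/(1505/394)=-453/1505
back: M4=-453/1505
back: M3=453/394−71/394·-453/1505=1812/1505
back: M2=-120/71−16/71·1812/1505=-2952/1505
back: M1=0−3/8·-2952/1505=1107/1505
M: M0=0, M1=1107/1505, M2=-2952/1505, M3=1812/1505, M4=-453/1505, M5=0
seg 0: a=-4, c=M0/2=0, d=(M1−M0)/(6·1)=369/3010, b=Δ0−h0·(2M0+M1)/6=2641/3010
seg 1: a=-3, c=M1/2=1107/3010, d=(M2−M1)/(6·3)=-451/3010, b=Δ1−h1·(2M1+M2)/6=1874/1505
seg 2: a=0, c=M2/2=-1476/1505, d=(M3−M2)/(6·2)=397/1505, b=Δ2−h2·(2M2+M3)/6=-1787/3010
seg 3: a=-3, c=M3/2=906/1505, d=(M4−M3)/(6·1)=-151/602, b=Δ3−h3·(2M3+M4)/6=-581/430
seg 4: a=-4, c=M4/2=-453/3010, d=(M5−M4)/(6·1)=151/3010, b=Δ4−h4·(2M4+M5)/6=-1354/1505
t_q=7/4 → seg 1, τ=3/4; S=-3+1874/1505·τ+1107/3010·τ²+-451/3010·τ³=-370341/192640

  seg 0: a=-4 b=2641/3010 c=0 d=369/3010
  seg 1: a=-3 b=1874/1505 c=1107/3010 d=-451/3010
  seg 2: a=0 b=-1787/3010 c=-1476/1505 d=397/1505
  seg 3: a=-3 b=-581/430 c=906/1505 d=-151/602
  seg 4: a=-4 b=-1354/1505 c=-453/3010 d=151/3010
S(7/4) = -370341/192640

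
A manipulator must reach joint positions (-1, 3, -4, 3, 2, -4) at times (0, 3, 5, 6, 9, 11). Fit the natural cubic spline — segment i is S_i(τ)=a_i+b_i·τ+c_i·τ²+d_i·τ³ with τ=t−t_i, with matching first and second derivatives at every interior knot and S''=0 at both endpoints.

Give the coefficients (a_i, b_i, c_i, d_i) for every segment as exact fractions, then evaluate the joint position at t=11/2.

Δ: Δ0=4/3, Δ1=-7/2, Δ2=7, Δ3=-1/3, Δ4=-3
row 1: diag=10, rhs=-29; c'=1/5, d'=-29/10
row 2: denom=6−2·1/5=28/5; d'=(63−2·-29/10)/(28/5)=86/7
row 3: denom=8−1·5/28=219/28; d'=(-44−1·86/7)/(219/28)=-1576/219
row 4: denom=10−3·28/73=646/73; d'=(-16−3·-1576/219)/(646/73)=12/19
back: M4=12/19
back: M3=-1576/219−28/73·12/19=-424/57
back: M2=86/7−5/28·-424/57=776/57
back: M1=-29/10−1/5·776/57=-641/114
M: M0=0, M1=-641/114, M2=776/57, M3=-424/57, M4=12/19, M5=0
seg 0: a=-1, c=M0/2=0, d=(M1−M0)/(6·3)=-641/2052, b=Δ0−h0·(2M0+M1)/6=315/76
seg 1: a=3, c=M1/2=-641/228, d=(M2−M1)/(6·2)=731/456, b=Δ1−h1·(2M1+M2)/6=-163/38
seg 2: a=-4, c=M2/2=388/57, d=(M3−M2)/(6·1)=-200/57, b=Δ2−h2·(2M2+M3)/6=211/57
seg 3: a=3, c=M3/2=-212/57, d=(M4−M3)/(6·3)=230/513, b=Δ3−h3·(2M3+M4)/6=129/19
seg 4: a=2, c=M4/2=6/19, d=(M5−M4)/(6·2)=-1/19, b=Δ4−h4·(2M4+M5)/6=-65/19
t_q=11/2 → seg 2, τ=1/2; S=-4+211/57·τ+388/57·τ²+-200/57·τ³=-101/114

  seg 0: a=-1 b=315/76 c=0 d=-641/2052
  seg 1: a=3 b=-163/38 c=-641/228 d=731/456
  seg 2: a=-4 b=211/57 c=388/57 d=-200/57
  seg 3: a=3 b=129/19 c=-212/57 d=230/513
  seg 4: a=2 b=-65/19 c=6/19 d=-1/19
S(11/2) = -101/114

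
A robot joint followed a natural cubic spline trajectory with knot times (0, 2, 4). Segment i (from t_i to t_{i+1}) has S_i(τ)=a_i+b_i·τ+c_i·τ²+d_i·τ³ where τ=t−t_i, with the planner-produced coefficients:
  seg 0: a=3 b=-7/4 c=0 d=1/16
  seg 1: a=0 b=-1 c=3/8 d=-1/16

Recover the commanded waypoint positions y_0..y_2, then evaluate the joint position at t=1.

y_0 = S_0(0) = a_0 = 3
y_1 = S_1(0) = a_1 = 0
y_2 = S_1(2) = -1
t_q=1 is in segment 0 (τ=1); S_0(τ)=21/16

y_0=3 y_1=0 y_2=-1
S(1) = 21/16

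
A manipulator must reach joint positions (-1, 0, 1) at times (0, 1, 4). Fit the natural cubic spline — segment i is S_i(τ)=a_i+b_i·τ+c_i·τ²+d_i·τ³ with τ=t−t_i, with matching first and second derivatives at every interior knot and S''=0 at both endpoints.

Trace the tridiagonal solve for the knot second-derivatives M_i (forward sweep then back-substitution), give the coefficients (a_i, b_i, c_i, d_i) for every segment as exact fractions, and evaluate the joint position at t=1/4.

  seg 0: a=-1 b=13/12 c=0 d=-1/12
  seg 1: a=0 b=5/6 c=-1/4 d=1/36
S(1/4) = -187/256

Δ: Δ0=1, Δ1=1/3
row 1: diag=8, rhs=-4; c'=3/8, d'=-1/2
back: M1=-1/2
M: M0=0, M1=-1/2, M2=0
seg 0: a=-1, c=M0/2=0, d=(M1−M0)/(6·1)=-1/12, b=Δ0−h0·(2M0+M1)/6=13/12
seg 1: a=0, c=M1/2=-1/4, d=(M2−M1)/(6·3)=1/36, b=Δ1−h1·(2M1+M2)/6=5/6
t_q=1/4 → seg 0, τ=1/4; S=-1+13/12·τ+0·τ²+-1/12·τ³=-187/256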